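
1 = 1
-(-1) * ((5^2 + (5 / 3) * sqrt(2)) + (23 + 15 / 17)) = 5 * sqrt(2) / 3 + 831 / 17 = 51.24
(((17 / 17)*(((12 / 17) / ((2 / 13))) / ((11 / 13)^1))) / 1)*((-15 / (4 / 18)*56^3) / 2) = -6010018560 / 187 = -32139136.68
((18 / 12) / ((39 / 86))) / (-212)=-43 / 2756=-0.02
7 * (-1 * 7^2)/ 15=-343/ 15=-22.87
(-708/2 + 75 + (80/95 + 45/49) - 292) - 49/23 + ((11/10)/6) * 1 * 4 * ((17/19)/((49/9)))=-61160822/107065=-571.25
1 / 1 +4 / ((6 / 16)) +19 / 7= 302 / 21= 14.38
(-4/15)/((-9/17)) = 68/135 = 0.50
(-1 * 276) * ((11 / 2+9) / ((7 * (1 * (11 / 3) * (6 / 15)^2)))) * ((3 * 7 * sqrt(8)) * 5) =-2251125 * sqrt(2) / 11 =-289415.59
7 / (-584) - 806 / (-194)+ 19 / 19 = 291321 / 56648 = 5.14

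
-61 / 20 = -3.05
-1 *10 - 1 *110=-120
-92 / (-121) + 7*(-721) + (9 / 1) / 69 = -14043322 / 2783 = -5046.11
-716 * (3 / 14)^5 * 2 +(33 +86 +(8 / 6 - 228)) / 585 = -0.83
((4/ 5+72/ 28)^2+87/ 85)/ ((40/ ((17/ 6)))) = 258023/ 294000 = 0.88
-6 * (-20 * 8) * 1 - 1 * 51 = 909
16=16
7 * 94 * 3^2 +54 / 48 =47385 / 8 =5923.12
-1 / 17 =-0.06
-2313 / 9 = -257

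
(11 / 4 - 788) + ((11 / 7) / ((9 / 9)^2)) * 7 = -3097 / 4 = -774.25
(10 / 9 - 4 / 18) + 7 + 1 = 80 / 9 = 8.89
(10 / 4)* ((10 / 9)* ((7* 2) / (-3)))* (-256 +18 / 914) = 40944050 / 12339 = 3318.26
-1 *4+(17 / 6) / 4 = -79 / 24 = -3.29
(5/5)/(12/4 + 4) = 1/7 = 0.14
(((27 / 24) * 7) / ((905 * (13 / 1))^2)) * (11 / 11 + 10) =693 / 1107321800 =0.00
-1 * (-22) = 22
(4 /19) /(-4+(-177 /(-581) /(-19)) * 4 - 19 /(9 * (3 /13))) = -62748 /3937961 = -0.02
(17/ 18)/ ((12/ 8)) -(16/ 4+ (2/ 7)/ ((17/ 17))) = -691/ 189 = -3.66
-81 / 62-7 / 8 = -541 / 248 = -2.18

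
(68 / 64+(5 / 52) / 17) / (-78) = -1259 / 91936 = -0.01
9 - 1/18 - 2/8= 8.69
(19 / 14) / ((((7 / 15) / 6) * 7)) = 855 / 343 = 2.49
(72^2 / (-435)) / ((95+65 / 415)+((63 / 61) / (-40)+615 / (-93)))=-723239424 / 5372018203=-0.13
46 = 46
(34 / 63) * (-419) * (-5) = 1130.63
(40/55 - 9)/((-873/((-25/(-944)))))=2275/9065232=0.00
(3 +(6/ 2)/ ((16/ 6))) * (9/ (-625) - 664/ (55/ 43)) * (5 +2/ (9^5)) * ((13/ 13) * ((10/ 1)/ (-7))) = 1053765772453/ 68890500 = 15296.24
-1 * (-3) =3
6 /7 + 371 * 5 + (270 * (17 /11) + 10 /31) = 5426731 /2387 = 2273.45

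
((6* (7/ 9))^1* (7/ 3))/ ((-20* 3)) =-49/ 270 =-0.18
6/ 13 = 0.46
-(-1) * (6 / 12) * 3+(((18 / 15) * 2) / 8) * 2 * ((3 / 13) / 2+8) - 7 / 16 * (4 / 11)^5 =66645994 / 10468315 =6.37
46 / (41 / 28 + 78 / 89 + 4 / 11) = 1260952 / 74131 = 17.01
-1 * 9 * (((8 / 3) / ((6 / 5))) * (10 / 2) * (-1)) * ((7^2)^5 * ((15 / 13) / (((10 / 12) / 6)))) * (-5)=-15253663446000 / 13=-1173358726615.38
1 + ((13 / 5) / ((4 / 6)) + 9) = 139 / 10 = 13.90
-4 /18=-2 /9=-0.22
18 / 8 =9 / 4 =2.25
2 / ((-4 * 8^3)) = -1 / 1024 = -0.00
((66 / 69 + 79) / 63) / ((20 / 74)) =22681 / 4830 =4.70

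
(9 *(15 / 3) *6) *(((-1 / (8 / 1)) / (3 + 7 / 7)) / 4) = -135 / 64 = -2.11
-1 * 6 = -6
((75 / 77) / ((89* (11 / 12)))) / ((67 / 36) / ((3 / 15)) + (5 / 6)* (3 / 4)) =12960 / 10779769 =0.00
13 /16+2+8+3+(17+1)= 509 /16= 31.81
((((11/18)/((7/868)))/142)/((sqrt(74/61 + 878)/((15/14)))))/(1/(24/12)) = 1705 *sqrt(51118)/9995664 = 0.04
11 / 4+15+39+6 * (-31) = -517 / 4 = -129.25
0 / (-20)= 0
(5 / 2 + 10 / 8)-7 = -13 / 4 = -3.25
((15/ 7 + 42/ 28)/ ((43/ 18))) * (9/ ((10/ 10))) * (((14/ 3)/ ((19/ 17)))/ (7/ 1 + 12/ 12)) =23409/ 3268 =7.16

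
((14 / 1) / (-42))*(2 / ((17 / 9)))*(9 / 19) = -54 / 323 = -0.17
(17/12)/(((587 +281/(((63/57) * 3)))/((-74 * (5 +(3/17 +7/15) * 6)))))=-585081/423200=-1.38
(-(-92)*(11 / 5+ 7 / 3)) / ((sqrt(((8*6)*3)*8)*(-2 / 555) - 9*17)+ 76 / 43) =-11974362519280 / 4342021159011+ 6847867648*sqrt(2) / 4342021159011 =-2.76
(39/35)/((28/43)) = 1677/980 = 1.71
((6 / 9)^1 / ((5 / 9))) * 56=336 / 5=67.20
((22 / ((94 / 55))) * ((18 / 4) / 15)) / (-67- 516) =-33 / 4982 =-0.01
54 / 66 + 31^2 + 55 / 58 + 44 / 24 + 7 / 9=2771599 / 2871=965.38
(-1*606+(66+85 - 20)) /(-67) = 475 /67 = 7.09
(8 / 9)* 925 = 7400 / 9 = 822.22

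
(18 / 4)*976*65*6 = 1712880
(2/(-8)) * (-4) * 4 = 4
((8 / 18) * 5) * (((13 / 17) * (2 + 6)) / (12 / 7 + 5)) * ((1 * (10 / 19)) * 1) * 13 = 1892800 / 136629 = 13.85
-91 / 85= -1.07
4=4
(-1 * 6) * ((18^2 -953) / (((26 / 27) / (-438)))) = -22315662 / 13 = -1716589.38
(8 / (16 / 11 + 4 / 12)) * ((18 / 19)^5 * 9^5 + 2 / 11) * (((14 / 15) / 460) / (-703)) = -1374635428712 / 2362126639129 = -0.58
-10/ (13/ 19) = -190/ 13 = -14.62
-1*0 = 0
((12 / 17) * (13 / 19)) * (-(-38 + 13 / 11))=63180 / 3553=17.78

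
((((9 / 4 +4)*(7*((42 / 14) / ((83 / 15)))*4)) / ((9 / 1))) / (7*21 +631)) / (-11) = -875 / 710314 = -0.00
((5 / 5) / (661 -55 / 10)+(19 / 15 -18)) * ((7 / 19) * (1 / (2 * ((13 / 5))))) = -255913 / 215878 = -1.19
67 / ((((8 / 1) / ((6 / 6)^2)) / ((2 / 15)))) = 67 / 60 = 1.12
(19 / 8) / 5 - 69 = -2741 / 40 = -68.52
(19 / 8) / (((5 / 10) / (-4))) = -19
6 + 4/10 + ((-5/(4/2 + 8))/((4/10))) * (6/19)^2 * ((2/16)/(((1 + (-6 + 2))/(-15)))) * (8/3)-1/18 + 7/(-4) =285047/64980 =4.39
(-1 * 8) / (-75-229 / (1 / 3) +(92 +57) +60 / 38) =152 / 11617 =0.01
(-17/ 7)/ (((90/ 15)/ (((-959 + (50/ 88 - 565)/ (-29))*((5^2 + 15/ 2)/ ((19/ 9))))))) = 3974184435/ 678832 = 5854.44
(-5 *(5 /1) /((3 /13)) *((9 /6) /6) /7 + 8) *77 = 3817 /12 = 318.08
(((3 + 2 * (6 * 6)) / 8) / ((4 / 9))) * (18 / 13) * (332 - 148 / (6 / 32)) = -694575 / 52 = -13357.21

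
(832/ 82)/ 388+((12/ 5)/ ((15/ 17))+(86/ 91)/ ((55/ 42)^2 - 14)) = 2.67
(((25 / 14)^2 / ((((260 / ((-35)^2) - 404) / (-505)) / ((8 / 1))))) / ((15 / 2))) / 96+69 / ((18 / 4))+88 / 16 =148707625 / 7122816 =20.88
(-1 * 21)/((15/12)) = -84/5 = -16.80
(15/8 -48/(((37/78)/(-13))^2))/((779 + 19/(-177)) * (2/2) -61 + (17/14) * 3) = -489165537231/9790896340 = -49.96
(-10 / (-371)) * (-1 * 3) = -30 / 371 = -0.08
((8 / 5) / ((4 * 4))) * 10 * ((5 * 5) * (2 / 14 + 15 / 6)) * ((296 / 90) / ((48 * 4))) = 6845 / 6048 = 1.13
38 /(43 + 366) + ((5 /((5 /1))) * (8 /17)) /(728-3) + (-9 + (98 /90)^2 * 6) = -243950107 /136104975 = -1.79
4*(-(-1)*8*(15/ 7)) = 480/ 7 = 68.57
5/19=0.26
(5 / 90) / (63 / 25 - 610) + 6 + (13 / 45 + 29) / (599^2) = 980838335929 / 163473323610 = 6.00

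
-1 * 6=-6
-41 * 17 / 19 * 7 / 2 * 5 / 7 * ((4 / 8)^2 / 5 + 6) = -84337 / 152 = -554.85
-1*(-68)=68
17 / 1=17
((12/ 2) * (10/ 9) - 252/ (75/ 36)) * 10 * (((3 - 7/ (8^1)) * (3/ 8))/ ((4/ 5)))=-36431/ 32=-1138.47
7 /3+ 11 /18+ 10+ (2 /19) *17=5039 /342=14.73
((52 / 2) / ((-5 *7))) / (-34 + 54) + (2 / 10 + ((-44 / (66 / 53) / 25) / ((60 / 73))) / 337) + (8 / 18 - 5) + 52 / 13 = -1055714 / 2653875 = -0.40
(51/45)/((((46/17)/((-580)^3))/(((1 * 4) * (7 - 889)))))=6631154476800/23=288311064208.70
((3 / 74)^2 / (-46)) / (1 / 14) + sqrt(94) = -63 / 125948 + sqrt(94) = 9.69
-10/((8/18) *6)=-15/4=-3.75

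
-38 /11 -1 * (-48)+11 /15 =7471 /165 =45.28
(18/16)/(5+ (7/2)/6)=27/134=0.20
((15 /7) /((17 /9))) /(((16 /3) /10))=2025 /952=2.13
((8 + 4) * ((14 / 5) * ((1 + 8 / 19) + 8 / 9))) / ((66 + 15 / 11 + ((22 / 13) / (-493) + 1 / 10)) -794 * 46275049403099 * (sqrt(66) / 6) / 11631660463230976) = 203222746385828229171749903900151964512665600 * sqrt(66) / 22542581887589488734256645453833791028395259213 + 8680091092183461668282482671020529713015685120 / 7514193962529829578085548484611263676131753071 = 1.23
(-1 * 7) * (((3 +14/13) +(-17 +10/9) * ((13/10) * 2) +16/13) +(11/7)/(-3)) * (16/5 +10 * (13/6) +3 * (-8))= 149579/675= 221.60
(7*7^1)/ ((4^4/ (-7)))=-343/ 256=-1.34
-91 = -91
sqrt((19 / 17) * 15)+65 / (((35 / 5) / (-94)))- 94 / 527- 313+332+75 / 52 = -163551249 / 191828+sqrt(4845) / 17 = -848.50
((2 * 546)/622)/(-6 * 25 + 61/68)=-37128/3153229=-0.01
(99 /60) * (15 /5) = 99 /20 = 4.95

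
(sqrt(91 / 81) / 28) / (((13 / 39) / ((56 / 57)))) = 0.11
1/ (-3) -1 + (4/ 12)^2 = -11/ 9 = -1.22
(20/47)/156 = 0.00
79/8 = 9.88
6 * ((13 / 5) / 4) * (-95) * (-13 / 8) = 9633 / 16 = 602.06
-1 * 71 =-71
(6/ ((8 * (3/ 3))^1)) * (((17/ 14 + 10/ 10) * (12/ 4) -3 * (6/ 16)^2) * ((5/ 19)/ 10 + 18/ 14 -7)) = -12650193/ 476672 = -26.54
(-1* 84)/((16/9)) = -189/4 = -47.25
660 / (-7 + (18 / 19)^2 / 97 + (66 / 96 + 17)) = 123259840 / 1997697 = 61.70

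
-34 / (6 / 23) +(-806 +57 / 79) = -221740 / 237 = -935.61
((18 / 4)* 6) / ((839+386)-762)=27 / 463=0.06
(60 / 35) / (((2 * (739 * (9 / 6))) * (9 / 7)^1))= 4 / 6651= 0.00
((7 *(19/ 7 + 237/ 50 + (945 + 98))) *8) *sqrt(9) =4411908/ 25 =176476.32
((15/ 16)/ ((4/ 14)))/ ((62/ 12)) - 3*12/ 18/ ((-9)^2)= 24523/ 40176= 0.61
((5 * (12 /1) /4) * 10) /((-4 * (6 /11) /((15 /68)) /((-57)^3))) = 763921125 /272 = 2808533.55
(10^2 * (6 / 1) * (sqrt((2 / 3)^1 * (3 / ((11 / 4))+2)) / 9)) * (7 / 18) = 1400 * sqrt(561) / 891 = 37.22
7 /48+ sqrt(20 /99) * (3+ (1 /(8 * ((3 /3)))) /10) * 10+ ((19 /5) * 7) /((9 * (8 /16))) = 19.60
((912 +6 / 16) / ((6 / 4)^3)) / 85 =811 / 255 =3.18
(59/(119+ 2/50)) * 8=1475/372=3.97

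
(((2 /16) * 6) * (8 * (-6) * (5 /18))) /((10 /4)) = -4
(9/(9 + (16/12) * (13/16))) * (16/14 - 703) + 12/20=-2650479/4235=-625.85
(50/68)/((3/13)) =325/102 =3.19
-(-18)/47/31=18/1457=0.01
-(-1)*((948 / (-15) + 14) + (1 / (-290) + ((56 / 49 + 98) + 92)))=288137 / 2030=141.94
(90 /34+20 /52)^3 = 300763000 /10793861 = 27.86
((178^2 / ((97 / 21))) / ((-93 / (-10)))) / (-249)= -2217880 / 748743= -2.96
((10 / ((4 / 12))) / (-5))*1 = -6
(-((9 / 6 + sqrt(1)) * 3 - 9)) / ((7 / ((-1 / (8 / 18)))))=-27 / 56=-0.48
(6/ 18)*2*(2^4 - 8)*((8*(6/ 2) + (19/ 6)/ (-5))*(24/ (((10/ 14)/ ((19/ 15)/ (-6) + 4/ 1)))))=15865.24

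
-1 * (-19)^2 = -361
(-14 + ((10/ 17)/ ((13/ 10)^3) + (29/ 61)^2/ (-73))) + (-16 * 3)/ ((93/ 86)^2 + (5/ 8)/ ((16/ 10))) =-83351080330253699/ 1872899088266453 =-44.50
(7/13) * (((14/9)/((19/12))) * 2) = 784/741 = 1.06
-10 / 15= -2 / 3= -0.67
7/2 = 3.50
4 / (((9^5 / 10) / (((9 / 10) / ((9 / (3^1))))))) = 4 / 19683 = 0.00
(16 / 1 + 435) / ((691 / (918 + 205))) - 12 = 498181 / 691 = 720.96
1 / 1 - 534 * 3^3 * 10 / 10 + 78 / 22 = -158548 / 11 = -14413.45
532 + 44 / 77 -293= 1677 / 7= 239.57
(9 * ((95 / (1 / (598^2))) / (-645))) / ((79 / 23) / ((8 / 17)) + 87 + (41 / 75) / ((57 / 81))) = -1781511607200 / 357313703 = -4985.85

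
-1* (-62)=62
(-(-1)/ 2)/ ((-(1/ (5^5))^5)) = -298023223876953125/ 2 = -149011611938476562.50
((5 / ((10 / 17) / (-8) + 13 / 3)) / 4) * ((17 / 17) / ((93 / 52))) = 4420 / 26939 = 0.16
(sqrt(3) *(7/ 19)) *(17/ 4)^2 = 2023 *sqrt(3)/ 304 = 11.53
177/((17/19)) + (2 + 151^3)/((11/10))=585339003/187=3130155.10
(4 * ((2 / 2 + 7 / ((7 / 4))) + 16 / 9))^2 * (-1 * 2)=-119072 / 81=-1470.02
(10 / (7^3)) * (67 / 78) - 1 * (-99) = 1324658 / 13377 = 99.03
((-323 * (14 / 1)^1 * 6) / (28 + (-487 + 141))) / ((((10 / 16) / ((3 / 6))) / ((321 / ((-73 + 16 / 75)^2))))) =6532029000 / 1579436093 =4.14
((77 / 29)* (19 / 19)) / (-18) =-77 / 522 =-0.15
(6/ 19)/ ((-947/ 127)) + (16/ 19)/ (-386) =-154642/ 3472649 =-0.04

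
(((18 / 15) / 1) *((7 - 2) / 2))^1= 3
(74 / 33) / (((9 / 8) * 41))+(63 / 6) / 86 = 357541 / 2094444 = 0.17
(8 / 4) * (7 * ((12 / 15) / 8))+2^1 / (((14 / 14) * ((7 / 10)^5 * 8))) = 2.89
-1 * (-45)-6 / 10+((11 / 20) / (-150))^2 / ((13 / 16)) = 324675121 / 7312500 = 44.40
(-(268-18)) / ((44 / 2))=-125 / 11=-11.36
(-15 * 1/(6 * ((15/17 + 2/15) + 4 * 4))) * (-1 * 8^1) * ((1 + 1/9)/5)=3400/13017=0.26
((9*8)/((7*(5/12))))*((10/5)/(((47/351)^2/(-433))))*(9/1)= -829637505216/77315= -10730615.08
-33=-33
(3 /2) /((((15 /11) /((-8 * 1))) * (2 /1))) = -22 /5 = -4.40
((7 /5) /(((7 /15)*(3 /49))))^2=2401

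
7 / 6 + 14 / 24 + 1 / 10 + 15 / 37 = 1669 / 740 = 2.26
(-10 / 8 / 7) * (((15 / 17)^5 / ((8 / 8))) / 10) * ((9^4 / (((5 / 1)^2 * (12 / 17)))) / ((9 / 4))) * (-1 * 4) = 7381125 / 1169294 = 6.31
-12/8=-3/2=-1.50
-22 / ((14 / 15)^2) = -2475 / 98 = -25.26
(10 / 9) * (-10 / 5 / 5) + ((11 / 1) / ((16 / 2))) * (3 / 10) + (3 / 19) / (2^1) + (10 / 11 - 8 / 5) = -0.64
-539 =-539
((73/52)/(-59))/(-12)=73/36816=0.00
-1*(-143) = 143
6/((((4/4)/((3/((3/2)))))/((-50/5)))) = -120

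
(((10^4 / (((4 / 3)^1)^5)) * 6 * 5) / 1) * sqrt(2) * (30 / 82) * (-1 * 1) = -34171875 * sqrt(2) / 1312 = -36834.09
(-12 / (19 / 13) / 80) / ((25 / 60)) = -0.25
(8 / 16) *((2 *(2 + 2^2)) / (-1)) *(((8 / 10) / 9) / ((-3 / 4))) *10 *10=640 / 9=71.11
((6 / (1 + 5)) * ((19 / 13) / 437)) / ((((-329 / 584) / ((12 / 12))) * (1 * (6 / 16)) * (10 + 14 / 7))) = -1168 / 885339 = -0.00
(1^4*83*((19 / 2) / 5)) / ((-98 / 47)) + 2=-72159 / 980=-73.63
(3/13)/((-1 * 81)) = -1/351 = -0.00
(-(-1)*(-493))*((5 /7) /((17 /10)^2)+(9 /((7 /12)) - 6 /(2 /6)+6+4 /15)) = -3469328 /1785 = -1943.60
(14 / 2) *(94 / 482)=329 / 241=1.37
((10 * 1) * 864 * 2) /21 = 5760 /7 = 822.86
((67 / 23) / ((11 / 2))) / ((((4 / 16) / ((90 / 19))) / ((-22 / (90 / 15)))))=-16080 / 437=-36.80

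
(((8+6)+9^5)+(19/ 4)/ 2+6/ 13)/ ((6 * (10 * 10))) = 6142847/ 62400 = 98.44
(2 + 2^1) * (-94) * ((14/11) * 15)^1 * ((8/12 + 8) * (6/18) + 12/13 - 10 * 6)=173027680/429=403327.93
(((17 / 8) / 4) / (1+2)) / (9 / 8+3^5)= 17 / 23436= 0.00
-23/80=-0.29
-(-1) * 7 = 7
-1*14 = -14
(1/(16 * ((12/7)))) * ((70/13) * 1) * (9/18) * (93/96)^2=235445/2555904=0.09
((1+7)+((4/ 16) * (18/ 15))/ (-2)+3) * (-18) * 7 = -13671/ 10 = -1367.10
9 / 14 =0.64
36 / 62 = 18 / 31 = 0.58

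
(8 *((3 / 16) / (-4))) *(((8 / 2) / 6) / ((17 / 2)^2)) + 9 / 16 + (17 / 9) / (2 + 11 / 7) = 1131881 / 1040400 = 1.09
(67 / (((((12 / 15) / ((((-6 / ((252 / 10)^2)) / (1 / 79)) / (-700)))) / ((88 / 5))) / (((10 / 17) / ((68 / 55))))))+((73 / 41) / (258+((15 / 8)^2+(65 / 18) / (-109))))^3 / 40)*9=84474536358328789288367269813973 / 12551676682163021259581316040680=6.73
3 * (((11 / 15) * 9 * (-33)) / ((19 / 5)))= -3267 / 19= -171.95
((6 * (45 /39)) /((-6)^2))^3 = 125 /17576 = 0.01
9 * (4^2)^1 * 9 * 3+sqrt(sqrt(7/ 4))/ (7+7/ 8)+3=4 * sqrt(2) * 7^(1/ 4)/ 63+3891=3891.15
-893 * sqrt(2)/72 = -17.54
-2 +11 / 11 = -1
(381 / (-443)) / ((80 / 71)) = -27051 / 35440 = -0.76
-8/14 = -0.57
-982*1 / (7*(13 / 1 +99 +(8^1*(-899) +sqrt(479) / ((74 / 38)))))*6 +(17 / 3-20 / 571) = 4142076*sqrt(479) / 480360080767 +4731860264749169 / 822856818353871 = 5.75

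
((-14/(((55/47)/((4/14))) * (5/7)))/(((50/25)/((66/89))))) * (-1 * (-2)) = -3.55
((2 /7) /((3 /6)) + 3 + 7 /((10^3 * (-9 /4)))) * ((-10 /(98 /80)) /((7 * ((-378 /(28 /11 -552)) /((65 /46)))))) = -8831649944 /1033277553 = -8.55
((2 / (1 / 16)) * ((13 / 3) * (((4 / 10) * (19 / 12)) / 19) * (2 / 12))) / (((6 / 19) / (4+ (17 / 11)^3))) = 18.76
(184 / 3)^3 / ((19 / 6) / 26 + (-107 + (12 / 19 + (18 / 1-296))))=-6154749952 / 10250163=-600.45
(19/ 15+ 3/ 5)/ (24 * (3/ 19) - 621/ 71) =-37772/ 100305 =-0.38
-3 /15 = -1 /5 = -0.20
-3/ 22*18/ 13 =-0.19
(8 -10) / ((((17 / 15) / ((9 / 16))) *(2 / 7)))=-945 / 272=-3.47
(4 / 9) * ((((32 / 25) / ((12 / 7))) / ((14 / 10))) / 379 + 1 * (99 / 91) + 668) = 1384573292 / 4656015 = 297.37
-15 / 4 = -3.75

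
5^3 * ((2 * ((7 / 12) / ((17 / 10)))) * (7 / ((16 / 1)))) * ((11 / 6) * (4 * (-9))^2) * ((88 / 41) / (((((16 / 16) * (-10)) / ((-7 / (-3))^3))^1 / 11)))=-5592529250 / 2091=-2674571.62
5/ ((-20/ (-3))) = 3/ 4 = 0.75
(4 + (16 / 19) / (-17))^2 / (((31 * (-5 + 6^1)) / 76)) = 6512704 / 170221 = 38.26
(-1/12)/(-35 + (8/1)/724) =181/75996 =0.00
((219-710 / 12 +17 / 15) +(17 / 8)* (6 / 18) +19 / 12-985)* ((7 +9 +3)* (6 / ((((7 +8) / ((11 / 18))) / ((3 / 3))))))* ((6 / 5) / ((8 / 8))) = -20609281 / 4500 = -4579.84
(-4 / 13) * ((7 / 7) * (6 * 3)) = -72 / 13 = -5.54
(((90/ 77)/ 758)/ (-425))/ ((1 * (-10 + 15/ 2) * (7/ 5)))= 18/ 17363885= 0.00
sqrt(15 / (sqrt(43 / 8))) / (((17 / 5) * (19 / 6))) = 30 * sqrt(15) * 86^(3 / 4) / 13889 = 0.24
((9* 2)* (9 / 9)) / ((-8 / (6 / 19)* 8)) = -27 / 304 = -0.09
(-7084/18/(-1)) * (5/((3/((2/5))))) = 7084/27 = 262.37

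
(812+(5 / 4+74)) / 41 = 3549 / 164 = 21.64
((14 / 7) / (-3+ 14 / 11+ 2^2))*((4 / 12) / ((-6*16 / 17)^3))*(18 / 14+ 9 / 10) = -918731 / 258048000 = -0.00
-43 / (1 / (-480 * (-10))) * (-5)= 1032000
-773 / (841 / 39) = -30147 / 841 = -35.85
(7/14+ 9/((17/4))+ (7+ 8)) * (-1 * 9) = -5391/34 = -158.56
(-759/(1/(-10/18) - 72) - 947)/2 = -57608/123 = -468.36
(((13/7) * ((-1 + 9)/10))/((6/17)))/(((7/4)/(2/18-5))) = -77792/6615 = -11.76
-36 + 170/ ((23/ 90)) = 629.22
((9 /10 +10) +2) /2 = 129 /20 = 6.45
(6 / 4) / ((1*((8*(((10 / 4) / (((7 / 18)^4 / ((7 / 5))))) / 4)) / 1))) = 343 / 69984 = 0.00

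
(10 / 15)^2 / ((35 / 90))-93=-643 / 7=-91.86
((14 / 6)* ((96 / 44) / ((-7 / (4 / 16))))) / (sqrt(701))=-2* sqrt(701) / 7711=-0.01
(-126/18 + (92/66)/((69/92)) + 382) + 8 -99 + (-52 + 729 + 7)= 96016/99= 969.86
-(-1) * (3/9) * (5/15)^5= 1/729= 0.00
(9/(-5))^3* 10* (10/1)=-2916/5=-583.20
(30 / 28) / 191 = 15 / 2674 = 0.01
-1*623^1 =-623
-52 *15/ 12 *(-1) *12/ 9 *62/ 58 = 8060/ 87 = 92.64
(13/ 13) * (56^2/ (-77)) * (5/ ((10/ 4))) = -81.45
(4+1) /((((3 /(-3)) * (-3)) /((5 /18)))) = 25 /54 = 0.46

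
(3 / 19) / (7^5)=3 / 319333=0.00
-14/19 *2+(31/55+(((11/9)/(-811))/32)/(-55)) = -222122959/244078560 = -0.91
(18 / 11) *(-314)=-5652 / 11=-513.82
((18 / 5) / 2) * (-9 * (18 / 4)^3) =-59049 / 40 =-1476.22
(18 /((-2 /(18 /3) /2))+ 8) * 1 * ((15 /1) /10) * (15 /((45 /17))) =-850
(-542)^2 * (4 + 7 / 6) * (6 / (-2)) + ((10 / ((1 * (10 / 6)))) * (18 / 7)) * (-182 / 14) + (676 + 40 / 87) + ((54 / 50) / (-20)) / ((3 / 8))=-4552866.26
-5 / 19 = -0.26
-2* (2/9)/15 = -4/135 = -0.03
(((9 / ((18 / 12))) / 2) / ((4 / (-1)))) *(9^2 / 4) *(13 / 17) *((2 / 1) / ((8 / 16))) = -3159 / 68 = -46.46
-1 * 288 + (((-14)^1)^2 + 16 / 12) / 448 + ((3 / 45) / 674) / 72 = -1465242293 / 5095440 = -287.56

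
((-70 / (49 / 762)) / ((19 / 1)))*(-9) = 68580 / 133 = 515.64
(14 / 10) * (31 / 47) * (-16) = -3472 / 235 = -14.77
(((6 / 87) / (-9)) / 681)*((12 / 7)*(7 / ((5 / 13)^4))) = -0.01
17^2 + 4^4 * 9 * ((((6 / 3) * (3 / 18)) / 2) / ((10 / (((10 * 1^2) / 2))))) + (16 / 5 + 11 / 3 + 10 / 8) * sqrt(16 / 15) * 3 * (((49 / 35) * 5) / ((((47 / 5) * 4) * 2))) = 3409 * sqrt(15) / 5640 + 481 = 483.34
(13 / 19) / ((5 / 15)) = 39 / 19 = 2.05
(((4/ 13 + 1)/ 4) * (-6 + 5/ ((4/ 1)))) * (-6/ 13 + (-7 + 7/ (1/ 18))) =-497743/ 2704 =-184.08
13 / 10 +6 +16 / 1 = 233 / 10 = 23.30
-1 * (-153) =153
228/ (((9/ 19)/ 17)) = 24548/ 3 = 8182.67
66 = 66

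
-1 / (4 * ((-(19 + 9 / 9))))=1 / 80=0.01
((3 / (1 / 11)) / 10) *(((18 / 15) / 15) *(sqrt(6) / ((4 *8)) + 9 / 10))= 33 *sqrt(6) / 4000 + 297 / 1250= 0.26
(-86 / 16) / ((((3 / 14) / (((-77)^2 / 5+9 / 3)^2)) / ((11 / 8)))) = -3655668478 / 75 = -48742246.37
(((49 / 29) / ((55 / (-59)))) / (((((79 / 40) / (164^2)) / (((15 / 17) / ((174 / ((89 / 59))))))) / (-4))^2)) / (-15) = 1796931241851289600 / 85646963562567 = 20980.68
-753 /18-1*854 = -895.83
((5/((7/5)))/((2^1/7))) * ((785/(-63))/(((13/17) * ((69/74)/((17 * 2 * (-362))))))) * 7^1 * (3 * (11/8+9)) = 3152578427875/5382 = 585763364.53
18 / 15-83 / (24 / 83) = -34301 / 120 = -285.84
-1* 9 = -9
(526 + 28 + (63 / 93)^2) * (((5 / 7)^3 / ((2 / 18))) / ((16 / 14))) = 599439375 / 376712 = 1591.24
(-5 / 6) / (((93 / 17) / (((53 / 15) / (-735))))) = 901 / 1230390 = 0.00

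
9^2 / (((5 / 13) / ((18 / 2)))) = 9477 / 5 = 1895.40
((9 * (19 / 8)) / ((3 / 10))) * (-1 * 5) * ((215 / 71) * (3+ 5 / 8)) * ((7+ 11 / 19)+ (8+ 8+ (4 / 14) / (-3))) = -730274375 / 7952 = -91835.31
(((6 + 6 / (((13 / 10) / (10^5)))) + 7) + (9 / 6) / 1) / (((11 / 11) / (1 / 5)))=92310.59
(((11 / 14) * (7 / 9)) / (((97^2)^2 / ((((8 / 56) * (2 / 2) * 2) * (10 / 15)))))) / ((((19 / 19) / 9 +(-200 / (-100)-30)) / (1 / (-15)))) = 22 / 6999567602265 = 0.00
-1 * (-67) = 67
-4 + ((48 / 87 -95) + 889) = 22926 / 29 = 790.55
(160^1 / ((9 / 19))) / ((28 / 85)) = 64600 / 63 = 1025.40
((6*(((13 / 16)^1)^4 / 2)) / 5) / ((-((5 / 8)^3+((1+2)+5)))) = -28561 / 900480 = -0.03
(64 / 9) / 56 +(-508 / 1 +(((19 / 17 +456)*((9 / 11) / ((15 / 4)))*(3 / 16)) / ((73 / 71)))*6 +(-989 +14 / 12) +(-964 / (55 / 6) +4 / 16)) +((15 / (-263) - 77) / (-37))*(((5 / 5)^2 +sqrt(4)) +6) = -246502404746221 / 167375730060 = -1472.75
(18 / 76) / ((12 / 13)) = 39 / 152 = 0.26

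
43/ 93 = 0.46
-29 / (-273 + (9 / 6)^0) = 0.11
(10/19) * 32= 320/19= 16.84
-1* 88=-88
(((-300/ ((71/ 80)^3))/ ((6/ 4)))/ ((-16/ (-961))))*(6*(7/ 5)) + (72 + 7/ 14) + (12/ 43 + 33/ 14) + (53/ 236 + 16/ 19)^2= -312500564365201494165/ 2166071307556016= -144270.67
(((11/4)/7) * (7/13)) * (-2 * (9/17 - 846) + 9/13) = 4112361/11492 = 357.85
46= 46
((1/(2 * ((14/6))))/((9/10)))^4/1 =625/194481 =0.00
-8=-8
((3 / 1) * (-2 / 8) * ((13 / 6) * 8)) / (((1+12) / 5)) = -5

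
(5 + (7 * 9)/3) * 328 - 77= 8451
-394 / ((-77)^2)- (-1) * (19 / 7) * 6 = 16.22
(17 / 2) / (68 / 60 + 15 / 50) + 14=857 / 43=19.93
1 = 1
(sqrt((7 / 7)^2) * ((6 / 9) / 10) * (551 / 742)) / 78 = 551 / 868140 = 0.00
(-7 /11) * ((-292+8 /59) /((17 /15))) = 1808100 /11033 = 163.88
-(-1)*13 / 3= 4.33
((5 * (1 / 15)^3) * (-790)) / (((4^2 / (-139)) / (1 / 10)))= 10981 / 10800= 1.02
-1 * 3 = -3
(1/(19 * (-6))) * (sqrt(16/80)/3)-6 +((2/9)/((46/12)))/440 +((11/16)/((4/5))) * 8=26569/30360-sqrt(5)/1710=0.87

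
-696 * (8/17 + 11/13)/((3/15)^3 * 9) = -2813000/221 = -12728.51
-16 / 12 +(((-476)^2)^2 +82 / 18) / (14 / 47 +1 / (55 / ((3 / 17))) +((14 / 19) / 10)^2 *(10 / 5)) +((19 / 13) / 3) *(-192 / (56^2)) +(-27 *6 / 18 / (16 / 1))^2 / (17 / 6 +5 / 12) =114929905449810979022569 / 698354250048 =164572500907.54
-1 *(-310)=310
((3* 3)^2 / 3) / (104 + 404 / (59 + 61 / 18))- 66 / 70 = -3032877 / 4342240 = -0.70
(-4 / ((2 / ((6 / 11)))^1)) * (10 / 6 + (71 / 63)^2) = -46624 / 14553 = -3.20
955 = 955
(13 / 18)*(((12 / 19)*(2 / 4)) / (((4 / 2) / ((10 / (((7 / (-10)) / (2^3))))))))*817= -223600 / 21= -10647.62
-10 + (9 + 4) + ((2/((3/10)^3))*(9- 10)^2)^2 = 4002187/729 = 5489.97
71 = 71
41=41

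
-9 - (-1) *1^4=-8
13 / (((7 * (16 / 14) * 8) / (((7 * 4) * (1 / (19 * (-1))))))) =-0.30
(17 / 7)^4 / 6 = 5.80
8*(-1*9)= -72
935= 935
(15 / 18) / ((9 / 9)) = 5 / 6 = 0.83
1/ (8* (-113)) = -1/ 904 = -0.00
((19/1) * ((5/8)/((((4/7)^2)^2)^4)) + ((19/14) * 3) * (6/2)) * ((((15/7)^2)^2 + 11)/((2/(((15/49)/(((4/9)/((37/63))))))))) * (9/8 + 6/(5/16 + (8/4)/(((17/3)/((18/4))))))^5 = 858179437.50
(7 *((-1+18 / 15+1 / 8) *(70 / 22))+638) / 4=56781 / 352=161.31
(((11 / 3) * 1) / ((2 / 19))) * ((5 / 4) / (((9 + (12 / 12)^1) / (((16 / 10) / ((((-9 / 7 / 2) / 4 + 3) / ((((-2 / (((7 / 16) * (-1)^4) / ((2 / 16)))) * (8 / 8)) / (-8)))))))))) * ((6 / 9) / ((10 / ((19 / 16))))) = 0.01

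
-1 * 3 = -3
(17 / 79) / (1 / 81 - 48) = -1377 / 307073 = -0.00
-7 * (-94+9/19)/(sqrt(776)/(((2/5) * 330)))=410487 * sqrt(194)/1843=3102.24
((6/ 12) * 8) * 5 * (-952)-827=-19867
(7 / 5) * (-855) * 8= -9576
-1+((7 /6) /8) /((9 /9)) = -41 /48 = -0.85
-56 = -56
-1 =-1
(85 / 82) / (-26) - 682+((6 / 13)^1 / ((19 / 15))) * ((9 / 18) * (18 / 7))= -193263657 / 283556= -681.57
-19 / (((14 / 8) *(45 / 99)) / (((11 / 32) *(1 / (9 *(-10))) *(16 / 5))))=2299 / 7875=0.29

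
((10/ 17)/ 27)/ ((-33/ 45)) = -0.03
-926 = -926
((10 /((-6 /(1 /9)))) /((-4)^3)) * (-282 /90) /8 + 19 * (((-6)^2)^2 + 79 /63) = 24647.82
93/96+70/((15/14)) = 6365/96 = 66.30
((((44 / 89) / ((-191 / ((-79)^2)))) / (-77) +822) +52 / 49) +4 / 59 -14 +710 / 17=711054311370 / 835449853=851.10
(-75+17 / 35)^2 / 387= 6801664 / 474075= 14.35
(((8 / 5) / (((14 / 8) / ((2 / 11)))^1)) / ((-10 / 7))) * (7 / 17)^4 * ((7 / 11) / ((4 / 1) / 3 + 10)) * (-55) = 806736 / 78092135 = 0.01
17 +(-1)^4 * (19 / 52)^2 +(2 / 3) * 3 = 51737 / 2704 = 19.13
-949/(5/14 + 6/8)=-26572/31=-857.16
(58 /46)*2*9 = 522 /23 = 22.70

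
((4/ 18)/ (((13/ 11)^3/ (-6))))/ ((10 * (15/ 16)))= -42592/ 494325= -0.09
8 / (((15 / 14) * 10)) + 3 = 281 / 75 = 3.75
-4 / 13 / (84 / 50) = -50 / 273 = -0.18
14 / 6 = 7 / 3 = 2.33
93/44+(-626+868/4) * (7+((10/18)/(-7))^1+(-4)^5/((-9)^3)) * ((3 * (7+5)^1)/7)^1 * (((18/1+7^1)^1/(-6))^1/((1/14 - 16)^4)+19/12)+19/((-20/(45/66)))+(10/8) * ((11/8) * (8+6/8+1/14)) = -1148804497594059097289/41459538224877696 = -27709.05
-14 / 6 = -7 / 3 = -2.33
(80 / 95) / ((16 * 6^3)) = 1 / 4104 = 0.00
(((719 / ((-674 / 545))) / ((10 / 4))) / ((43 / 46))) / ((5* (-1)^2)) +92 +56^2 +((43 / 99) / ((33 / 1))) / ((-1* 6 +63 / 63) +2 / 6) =3510840794239 / 1104648930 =3178.24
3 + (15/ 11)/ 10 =69/ 22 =3.14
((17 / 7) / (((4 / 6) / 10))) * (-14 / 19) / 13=-510 / 247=-2.06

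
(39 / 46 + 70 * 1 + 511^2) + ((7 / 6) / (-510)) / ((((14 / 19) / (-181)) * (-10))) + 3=367657788703 / 1407600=261194.79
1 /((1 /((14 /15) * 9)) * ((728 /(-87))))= -1.00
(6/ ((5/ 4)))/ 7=24/ 35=0.69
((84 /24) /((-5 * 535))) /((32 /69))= -0.00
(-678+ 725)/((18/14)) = 329/9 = 36.56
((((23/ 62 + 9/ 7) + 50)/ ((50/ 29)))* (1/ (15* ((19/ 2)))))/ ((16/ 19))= 216717/ 868000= 0.25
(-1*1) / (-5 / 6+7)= -6 / 37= -0.16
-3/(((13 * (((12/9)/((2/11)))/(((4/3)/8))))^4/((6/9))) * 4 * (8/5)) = -5/1712789917696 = -0.00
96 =96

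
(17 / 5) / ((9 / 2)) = 0.76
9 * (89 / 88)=801 / 88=9.10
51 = 51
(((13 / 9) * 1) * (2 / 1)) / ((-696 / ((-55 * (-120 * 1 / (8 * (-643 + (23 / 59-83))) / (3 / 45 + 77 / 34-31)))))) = -17928625 / 108913495794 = -0.00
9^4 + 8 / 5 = 32813 / 5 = 6562.60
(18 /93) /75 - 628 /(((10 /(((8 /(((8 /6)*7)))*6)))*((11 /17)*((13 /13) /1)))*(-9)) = 55.46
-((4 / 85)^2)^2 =-0.00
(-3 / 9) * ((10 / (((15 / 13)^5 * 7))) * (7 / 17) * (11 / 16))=-0.07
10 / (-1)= -10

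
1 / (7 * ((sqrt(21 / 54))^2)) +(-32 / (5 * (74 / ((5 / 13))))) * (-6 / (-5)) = 0.33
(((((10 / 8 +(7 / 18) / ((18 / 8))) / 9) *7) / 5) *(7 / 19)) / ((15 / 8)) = 45178 / 1038825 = 0.04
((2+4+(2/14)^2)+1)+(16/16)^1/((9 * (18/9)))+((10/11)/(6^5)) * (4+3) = 14830331/2095632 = 7.08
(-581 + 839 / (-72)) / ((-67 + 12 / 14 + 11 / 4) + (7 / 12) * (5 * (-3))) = 298697 / 36360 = 8.21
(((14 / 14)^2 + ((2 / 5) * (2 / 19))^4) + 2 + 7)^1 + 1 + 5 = 1303210256 / 81450625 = 16.00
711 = 711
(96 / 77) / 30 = 16 / 385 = 0.04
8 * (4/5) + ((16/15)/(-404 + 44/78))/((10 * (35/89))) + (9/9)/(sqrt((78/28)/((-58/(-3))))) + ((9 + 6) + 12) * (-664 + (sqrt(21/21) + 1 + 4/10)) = -122919519528/6883625 + 2 * sqrt(2639)/39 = -17854.17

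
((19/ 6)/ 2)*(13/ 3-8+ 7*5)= 893/ 18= 49.61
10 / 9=1.11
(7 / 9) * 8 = 56 / 9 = 6.22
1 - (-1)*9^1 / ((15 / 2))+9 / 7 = 122 / 35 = 3.49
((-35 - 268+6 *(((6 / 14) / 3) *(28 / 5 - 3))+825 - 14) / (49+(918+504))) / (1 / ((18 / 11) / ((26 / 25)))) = 803610 / 1472471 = 0.55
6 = 6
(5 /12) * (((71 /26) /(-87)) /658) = -355 /17860752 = -0.00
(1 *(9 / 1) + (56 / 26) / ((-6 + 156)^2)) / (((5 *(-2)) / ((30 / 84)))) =-164533 / 511875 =-0.32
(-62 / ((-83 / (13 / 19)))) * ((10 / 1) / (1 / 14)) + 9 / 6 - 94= -66065 / 3154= -20.95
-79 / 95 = -0.83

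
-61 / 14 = -4.36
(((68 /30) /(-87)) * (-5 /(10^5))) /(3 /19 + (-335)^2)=323 /27826227900000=0.00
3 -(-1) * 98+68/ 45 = 4613/ 45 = 102.51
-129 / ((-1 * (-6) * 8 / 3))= -129 / 16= -8.06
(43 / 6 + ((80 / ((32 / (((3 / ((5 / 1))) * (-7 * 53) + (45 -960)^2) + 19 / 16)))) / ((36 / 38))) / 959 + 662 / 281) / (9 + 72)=358979059813 / 12572812224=28.55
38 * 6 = 228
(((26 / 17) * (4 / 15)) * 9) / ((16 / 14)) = 273 / 85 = 3.21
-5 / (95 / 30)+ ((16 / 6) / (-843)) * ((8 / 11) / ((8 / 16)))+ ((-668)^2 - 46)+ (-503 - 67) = 235530173086 / 528561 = 445606.42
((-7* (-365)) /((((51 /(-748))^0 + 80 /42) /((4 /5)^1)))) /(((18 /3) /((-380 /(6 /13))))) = -17670380 /183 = -96559.45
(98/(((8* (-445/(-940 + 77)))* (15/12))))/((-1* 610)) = -42287/1357250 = -0.03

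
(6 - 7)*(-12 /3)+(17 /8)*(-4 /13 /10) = 1023 /260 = 3.93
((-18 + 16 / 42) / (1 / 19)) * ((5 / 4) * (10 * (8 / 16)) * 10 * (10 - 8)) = -878750 / 21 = -41845.24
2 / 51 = 0.04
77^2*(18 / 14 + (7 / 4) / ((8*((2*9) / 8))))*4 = 590359 / 18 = 32797.72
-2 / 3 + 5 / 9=-1 / 9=-0.11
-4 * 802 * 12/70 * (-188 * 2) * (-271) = -1961294208/35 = -56036977.37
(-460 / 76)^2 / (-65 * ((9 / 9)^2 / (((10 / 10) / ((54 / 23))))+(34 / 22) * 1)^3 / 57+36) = -642507939975 / 548871985199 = -1.17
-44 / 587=-0.07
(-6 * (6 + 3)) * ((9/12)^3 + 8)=-14553/32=-454.78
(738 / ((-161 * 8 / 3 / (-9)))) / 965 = 9963 / 621460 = 0.02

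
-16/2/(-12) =2/3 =0.67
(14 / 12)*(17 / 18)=119 / 108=1.10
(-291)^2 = 84681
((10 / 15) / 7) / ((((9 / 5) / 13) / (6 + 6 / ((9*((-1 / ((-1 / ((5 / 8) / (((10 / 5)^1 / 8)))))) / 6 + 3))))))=4.26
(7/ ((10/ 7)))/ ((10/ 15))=147/ 20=7.35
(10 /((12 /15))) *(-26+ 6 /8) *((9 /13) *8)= -22725 /13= -1748.08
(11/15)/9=11/135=0.08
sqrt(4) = 2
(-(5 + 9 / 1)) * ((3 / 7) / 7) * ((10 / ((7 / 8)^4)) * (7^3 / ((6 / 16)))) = -655360 / 49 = -13374.69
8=8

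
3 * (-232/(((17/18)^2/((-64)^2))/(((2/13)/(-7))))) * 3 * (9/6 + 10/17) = 196740513792/447083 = 440053.67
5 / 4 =1.25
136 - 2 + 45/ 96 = 4303/ 32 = 134.47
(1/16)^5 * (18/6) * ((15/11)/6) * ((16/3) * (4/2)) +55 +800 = 616366085/720896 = 855.00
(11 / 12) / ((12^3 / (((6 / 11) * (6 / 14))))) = 1 / 8064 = 0.00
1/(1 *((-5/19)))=-19/5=-3.80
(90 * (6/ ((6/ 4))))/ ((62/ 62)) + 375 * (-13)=-4515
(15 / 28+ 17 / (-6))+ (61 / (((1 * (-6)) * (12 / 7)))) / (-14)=-1.87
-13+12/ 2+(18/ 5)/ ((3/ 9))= 3.80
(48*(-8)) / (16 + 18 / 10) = -1920 / 89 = -21.57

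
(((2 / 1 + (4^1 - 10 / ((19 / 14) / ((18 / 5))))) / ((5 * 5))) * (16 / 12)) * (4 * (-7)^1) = 2912 / 95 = 30.65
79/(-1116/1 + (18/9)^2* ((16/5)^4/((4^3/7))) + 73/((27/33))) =-444375/5517577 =-0.08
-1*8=-8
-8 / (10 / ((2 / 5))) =-0.32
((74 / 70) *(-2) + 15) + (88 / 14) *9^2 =522.03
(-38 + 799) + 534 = 1295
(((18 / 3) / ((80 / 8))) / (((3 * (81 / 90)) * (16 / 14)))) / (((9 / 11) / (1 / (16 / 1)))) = 77 / 5184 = 0.01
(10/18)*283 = 1415/9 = 157.22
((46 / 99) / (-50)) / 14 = -23 / 34650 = -0.00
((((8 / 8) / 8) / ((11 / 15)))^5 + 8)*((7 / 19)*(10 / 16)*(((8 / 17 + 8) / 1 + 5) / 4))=338387791442785 / 54546370920448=6.20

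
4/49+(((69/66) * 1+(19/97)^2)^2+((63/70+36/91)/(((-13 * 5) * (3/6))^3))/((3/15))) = 1.26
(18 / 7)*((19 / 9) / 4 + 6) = 235 / 14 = 16.79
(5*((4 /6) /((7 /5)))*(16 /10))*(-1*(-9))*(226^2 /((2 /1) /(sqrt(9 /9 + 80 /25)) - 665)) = -4891037760 /1857341 - 4903296*sqrt(105) /13001387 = -2637.22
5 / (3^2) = 0.56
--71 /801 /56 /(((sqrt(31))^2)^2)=71 /43106616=0.00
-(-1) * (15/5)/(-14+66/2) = 3/19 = 0.16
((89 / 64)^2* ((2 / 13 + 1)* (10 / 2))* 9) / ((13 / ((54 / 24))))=48120075 / 2768896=17.38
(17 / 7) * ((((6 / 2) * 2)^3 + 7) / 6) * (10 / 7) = 18955 / 147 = 128.95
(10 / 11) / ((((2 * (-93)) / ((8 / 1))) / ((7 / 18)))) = -140 / 9207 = -0.02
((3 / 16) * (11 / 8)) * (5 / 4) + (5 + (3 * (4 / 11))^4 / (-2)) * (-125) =-4019152235 / 7496192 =-536.16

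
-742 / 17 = -43.65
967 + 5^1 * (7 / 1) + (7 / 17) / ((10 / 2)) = 85177 / 85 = 1002.08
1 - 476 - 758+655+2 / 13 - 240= -10632 / 13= -817.85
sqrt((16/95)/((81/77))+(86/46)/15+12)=sqrt(190026391)/3933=3.50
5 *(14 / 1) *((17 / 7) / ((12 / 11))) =935 / 6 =155.83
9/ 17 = 0.53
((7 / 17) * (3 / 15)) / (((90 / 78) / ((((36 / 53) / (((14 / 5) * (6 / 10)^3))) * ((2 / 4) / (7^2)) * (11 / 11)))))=325 / 397341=0.00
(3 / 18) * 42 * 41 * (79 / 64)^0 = 287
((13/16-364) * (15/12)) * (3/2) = -87165/128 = -680.98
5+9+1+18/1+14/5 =179/5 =35.80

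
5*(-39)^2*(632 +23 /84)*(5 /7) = 3434601.66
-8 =-8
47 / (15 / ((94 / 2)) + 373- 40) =2209 / 15666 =0.14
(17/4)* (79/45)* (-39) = -17459/60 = -290.98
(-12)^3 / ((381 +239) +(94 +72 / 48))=-128 / 53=-2.42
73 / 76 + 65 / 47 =8371 / 3572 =2.34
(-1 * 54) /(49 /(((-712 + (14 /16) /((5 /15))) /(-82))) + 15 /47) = -14403150 /1595893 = -9.03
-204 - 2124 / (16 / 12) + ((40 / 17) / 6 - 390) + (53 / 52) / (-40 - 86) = -243554029 / 111384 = -2186.62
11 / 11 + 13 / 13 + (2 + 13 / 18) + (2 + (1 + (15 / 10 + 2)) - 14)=-25 / 9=-2.78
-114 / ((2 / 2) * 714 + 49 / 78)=-8892 / 55741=-0.16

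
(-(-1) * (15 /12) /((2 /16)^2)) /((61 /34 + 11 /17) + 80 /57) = 155040 /7451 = 20.81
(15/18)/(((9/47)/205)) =48175/54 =892.13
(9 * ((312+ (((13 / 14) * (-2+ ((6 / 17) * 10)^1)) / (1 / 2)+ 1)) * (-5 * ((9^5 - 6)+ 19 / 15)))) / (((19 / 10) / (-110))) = 109849348752000 / 2261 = 48584409001.33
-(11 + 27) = -38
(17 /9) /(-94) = -17 /846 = -0.02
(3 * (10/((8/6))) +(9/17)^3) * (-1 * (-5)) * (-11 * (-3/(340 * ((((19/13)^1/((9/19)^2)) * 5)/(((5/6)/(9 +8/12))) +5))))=7733146707/269329834616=0.03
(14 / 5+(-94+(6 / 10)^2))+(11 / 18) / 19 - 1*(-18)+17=-477157 / 8550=-55.81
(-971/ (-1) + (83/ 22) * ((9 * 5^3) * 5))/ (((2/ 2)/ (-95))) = -46382515/ 22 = -2108296.14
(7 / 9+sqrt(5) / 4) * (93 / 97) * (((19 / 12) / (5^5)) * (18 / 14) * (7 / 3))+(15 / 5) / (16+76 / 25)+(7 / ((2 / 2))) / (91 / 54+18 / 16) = 1767 * sqrt(5) / 4850000+348092606767 / 131373768750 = 2.65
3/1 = 3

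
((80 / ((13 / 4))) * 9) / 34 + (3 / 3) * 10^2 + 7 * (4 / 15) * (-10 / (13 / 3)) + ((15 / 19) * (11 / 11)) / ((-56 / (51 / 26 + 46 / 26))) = 48042529 / 470288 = 102.16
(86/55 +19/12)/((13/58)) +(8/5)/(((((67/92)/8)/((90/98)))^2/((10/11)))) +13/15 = 2511380075213/15412667270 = 162.94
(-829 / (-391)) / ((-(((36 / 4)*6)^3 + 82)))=-829 / 61600486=-0.00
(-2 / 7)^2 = 4 / 49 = 0.08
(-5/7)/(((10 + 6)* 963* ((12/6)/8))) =-5/26964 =-0.00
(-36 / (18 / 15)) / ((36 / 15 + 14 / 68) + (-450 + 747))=-5100 / 50933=-0.10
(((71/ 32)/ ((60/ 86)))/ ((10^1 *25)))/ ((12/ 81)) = 27477/ 320000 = 0.09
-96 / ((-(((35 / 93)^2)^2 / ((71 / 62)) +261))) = 16447491936 / 44719619951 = 0.37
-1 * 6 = -6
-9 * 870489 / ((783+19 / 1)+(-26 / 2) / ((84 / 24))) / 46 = -54840807 / 257048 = -213.35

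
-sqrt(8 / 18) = -2 / 3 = -0.67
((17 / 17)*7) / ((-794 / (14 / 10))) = -0.01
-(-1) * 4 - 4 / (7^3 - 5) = 674 / 169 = 3.99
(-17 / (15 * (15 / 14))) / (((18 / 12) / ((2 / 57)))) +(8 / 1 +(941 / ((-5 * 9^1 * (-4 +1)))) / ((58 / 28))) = 12653182 / 1115775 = 11.34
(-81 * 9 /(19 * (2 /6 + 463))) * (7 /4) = -15309 /105640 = -0.14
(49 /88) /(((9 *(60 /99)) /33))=539 /160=3.37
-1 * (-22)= 22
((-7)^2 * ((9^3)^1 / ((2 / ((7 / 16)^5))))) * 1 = 600362847 / 2097152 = 286.28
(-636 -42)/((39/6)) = -1356/13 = -104.31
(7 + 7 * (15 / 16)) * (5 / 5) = 217 / 16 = 13.56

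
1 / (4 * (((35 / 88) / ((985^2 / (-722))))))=-2134495 / 2527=-844.68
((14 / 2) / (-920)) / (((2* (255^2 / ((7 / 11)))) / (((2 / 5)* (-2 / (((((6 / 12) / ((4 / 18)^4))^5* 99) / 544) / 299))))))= 170993385472 / 1266046091119805191272635625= 0.00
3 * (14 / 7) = 6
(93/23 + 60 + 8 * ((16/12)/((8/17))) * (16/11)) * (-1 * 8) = -589064/759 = -776.11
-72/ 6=-12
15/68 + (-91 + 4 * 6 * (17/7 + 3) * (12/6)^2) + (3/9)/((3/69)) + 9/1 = 638359/1428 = 447.03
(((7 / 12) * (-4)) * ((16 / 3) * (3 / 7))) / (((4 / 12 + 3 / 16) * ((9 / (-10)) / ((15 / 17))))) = 512 / 51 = 10.04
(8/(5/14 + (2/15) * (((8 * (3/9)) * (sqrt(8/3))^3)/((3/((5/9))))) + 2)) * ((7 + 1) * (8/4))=94281884928/1710527635 - 4682022912 * sqrt(6)/1710527635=48.41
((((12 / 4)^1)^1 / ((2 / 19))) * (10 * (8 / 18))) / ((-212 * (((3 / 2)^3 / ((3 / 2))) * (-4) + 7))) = 95 / 318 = 0.30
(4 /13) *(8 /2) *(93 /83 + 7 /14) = 2152 /1079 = 1.99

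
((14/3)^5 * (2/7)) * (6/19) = 307328/1539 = 199.69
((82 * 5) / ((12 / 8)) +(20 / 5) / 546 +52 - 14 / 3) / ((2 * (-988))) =-10943 / 67431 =-0.16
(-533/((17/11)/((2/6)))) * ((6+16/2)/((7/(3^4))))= -18623.65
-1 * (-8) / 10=4 / 5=0.80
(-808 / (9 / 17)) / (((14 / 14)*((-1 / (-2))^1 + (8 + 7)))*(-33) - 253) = 27472 / 13761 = 2.00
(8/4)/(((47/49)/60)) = 125.11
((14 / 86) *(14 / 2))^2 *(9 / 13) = 21609 / 24037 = 0.90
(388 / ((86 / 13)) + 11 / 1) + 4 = 3167 / 43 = 73.65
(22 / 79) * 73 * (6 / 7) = 9636 / 553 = 17.42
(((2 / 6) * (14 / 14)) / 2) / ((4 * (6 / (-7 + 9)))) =1 / 72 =0.01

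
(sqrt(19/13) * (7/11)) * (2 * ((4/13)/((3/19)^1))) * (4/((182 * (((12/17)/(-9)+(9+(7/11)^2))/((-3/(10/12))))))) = -511632 * sqrt(247)/316115345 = -0.03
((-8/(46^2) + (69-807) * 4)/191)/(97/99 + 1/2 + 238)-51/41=-257016429393/196429616783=-1.31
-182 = -182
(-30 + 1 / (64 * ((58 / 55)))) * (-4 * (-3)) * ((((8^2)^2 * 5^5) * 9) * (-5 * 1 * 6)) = 36062820000000 / 29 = 1243545517241.38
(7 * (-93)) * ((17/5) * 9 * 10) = -199206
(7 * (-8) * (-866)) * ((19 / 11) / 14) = 65816 / 11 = 5983.27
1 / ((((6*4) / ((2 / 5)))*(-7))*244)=-1 / 102480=-0.00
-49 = -49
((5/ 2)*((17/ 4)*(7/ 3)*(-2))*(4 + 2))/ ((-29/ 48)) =14280/ 29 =492.41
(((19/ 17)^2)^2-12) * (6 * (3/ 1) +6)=-20926344/ 83521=-250.55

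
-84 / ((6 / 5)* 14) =-5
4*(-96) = -384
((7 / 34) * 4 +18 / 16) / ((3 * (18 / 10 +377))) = 1325 / 772752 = 0.00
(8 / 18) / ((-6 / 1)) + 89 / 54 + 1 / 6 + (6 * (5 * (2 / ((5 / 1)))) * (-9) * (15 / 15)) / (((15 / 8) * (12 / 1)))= -413 / 135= -3.06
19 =19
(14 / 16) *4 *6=21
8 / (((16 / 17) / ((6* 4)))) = 204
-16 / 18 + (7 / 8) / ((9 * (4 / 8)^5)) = 20 / 9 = 2.22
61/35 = 1.74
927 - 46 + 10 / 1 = 891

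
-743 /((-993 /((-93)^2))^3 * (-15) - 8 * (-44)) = -5934737114847 /2811792984863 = -2.11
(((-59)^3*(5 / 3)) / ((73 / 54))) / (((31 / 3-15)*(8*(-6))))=-9242055 / 8176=-1130.39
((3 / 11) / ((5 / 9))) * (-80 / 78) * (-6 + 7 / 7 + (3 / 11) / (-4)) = 4014 / 1573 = 2.55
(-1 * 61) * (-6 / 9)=122 / 3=40.67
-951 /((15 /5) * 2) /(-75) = 317 /150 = 2.11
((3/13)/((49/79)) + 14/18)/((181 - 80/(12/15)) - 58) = 6592/131859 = 0.05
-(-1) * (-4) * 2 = -8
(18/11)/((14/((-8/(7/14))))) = -144/77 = -1.87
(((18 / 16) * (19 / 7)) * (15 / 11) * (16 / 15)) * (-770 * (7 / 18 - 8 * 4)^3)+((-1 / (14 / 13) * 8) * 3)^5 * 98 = -23931414854159 / 55566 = -430684498.69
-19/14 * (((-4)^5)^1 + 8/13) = 126388/91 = 1388.88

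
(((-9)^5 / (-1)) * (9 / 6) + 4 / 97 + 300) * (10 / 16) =86207335 / 1552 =55545.96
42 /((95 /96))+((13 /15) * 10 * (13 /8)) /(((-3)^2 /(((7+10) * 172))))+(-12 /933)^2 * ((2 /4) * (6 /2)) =4617.96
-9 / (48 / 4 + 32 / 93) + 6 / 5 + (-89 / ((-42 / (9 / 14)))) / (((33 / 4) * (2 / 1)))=244621 / 441980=0.55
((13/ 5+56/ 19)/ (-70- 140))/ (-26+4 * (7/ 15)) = 527/ 481460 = 0.00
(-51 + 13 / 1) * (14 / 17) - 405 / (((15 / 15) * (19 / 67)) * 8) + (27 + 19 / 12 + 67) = -885515 / 7752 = -114.23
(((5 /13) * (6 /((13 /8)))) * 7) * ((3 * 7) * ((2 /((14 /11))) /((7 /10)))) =468.64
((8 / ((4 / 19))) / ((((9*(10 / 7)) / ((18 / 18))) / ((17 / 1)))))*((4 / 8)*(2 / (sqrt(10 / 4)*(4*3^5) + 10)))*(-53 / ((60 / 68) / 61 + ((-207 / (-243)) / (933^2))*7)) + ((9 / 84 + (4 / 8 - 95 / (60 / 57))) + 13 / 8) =-78858044643446901*sqrt(10) / 2082658636559300 - 508727959148729787 / 5831444182366040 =-206.98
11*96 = 1056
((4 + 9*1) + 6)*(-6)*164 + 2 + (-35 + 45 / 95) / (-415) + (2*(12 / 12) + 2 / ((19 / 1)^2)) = -2800328686 / 149815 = -18691.91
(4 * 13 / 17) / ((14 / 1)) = 26 / 119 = 0.22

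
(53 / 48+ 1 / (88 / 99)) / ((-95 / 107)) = -11449 / 4560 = -2.51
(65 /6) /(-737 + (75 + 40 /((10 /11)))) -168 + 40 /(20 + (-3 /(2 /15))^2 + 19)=-452729783 /2695716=-167.94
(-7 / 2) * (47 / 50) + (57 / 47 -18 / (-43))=-335209 / 202100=-1.66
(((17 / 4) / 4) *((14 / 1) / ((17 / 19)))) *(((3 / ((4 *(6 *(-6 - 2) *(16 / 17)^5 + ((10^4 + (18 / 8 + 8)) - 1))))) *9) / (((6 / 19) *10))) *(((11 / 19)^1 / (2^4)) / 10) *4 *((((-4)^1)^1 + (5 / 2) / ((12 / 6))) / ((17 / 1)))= -0.00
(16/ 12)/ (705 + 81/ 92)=368/ 194823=0.00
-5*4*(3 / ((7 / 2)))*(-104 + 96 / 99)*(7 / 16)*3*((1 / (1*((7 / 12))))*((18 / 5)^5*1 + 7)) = 4679212464 / 1925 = 2430759.72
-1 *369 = -369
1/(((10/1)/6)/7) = 21/5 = 4.20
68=68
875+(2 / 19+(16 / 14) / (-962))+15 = 56942628 / 63973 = 890.10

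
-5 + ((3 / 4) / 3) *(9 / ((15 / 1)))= -97 / 20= -4.85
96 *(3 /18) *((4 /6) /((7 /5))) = 160 /21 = 7.62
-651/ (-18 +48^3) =-217/ 36858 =-0.01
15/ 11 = 1.36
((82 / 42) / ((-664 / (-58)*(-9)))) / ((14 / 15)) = -5945 / 292824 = -0.02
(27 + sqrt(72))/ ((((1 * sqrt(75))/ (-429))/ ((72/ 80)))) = -34749 * sqrt(3)/ 50- 3861 * sqrt(6)/ 25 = -1582.04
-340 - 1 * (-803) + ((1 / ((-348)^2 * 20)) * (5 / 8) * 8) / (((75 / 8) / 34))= 1051334117 / 2270700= 463.00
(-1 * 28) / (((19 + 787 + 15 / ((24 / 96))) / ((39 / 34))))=-273 / 7361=-0.04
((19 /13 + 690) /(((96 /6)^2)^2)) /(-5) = -0.00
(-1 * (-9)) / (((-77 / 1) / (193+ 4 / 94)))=-81657 / 3619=-22.56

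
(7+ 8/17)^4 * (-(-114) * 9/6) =44484733611/83521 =532617.35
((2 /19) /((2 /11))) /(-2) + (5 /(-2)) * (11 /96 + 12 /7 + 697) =-44620627 /25536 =-1747.36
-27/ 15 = -9/ 5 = -1.80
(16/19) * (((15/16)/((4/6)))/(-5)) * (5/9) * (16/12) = -10/57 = -0.18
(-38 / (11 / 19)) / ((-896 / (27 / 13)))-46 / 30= -1327267 / 960960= -1.38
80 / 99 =0.81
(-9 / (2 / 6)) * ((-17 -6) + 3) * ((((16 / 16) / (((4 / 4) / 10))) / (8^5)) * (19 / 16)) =12825 / 65536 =0.20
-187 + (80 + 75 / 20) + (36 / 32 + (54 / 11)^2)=-75529 / 968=-78.03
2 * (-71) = -142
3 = 3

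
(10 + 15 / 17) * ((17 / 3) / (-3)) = -185 / 9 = -20.56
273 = 273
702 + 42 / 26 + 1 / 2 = 18307 / 26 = 704.12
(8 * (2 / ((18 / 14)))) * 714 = 26656 / 3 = 8885.33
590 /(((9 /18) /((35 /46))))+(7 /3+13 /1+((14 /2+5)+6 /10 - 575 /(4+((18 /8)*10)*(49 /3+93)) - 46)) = 747667513 /850080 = 879.53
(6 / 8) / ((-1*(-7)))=3 / 28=0.11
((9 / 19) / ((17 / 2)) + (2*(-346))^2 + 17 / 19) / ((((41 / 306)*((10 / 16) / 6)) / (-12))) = -1603653593472 / 3895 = -411721076.63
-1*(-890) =890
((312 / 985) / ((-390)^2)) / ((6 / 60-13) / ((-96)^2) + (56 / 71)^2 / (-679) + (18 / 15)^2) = 2002849792 / 1382683207415965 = 0.00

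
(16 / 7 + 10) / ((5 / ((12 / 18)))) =172 / 105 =1.64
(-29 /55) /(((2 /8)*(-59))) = 116 /3245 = 0.04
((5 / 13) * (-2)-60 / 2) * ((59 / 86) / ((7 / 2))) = -6.03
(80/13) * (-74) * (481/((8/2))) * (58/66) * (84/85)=-8893024/187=-47556.28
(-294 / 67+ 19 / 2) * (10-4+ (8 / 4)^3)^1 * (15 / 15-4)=-14385 / 67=-214.70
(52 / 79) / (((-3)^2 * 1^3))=52 / 711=0.07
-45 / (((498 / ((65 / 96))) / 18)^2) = -190125 / 7054336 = -0.03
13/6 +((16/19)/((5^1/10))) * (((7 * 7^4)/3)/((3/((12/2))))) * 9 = 19361911/114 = 169841.32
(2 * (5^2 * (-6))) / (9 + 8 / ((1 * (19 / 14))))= -5700 / 283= -20.14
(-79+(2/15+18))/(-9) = 913/135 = 6.76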